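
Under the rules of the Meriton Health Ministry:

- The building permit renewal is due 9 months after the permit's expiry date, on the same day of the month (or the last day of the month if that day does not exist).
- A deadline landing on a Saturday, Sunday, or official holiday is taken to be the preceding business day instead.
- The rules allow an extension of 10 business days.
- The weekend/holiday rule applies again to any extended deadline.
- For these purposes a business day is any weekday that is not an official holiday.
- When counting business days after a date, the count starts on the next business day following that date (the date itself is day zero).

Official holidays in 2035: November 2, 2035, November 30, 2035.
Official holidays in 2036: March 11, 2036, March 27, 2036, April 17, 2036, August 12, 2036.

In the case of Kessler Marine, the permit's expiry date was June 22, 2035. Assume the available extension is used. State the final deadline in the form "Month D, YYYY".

April 7, 2036

9 months after June 22, 2035, on the same day of the month, is March 22, 2036.
March 22, 2036 falls on a Saturday. Rolling to the preceding business day gives March 21, 2036, a Friday.
Applying the 10-business-day extension: 10 business days after March 21, 2036 is April 7, 2036.
Since April 7, 2036 is a Monday and not a holiday, the date is unchanged.
Deadline: April 7, 2036.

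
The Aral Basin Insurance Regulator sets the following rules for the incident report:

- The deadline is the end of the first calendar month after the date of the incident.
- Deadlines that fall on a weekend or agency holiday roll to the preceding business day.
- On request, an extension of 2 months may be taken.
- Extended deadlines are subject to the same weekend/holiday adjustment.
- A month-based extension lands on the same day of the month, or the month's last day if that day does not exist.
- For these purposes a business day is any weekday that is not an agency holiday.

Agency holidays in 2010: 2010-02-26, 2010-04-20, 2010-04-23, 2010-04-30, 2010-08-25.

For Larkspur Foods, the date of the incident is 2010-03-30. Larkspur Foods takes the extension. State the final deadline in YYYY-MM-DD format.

2010-06-29

1 month after 2010-03-30 falls in April 2010; the last day of that month is 2010-04-30.
Because 2010-04-30 is a listed holiday, the deadline becomes 2010-04-29 (Thursday).
Add 2 months to 2010-04-29: 2010-06-29.
2010-06-29 falls on a Tuesday, which is a business day, so no adjustment is needed.
So the filing is due 2010-06-29.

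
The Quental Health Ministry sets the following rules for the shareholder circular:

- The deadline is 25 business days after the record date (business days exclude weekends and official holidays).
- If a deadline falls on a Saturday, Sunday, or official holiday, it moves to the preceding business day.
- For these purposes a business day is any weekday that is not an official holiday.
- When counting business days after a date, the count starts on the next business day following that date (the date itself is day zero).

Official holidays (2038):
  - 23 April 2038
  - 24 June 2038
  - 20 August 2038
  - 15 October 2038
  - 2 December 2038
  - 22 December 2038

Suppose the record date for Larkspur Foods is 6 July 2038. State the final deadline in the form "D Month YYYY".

Starting the day after 6 July 2038 and counting 25 business days lands on 10 August 2038.
10 August 2038 is a Tuesday and not a listed holiday, so it stands.
So the filing is due 10 August 2038.

10 August 2038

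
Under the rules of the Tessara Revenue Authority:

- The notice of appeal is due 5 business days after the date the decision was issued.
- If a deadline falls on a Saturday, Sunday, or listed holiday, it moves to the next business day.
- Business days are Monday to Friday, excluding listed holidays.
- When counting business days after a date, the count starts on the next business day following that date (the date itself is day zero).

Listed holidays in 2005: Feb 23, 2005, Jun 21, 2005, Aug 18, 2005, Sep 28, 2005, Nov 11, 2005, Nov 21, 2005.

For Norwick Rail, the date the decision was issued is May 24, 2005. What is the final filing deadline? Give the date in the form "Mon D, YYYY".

Starting the day after May 24, 2005 and counting 5 business days lands on May 31, 2005.
May 31, 2005 falls on a Tuesday, which is a business day, so no adjustment is needed.
So the filing is due May 31, 2005.

May 31, 2005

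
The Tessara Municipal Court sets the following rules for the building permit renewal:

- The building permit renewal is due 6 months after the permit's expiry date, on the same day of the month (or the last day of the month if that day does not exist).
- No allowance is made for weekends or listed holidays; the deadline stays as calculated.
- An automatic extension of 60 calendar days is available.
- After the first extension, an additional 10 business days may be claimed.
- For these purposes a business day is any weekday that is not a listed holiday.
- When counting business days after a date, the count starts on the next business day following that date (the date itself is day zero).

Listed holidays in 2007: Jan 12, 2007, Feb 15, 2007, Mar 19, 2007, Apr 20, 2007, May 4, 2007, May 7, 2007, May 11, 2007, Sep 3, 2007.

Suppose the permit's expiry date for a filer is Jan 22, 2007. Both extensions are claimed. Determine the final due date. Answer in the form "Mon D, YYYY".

Moving 6 months forward from Jan 22, 2007 on the corresponding day gives Jul 22, 2007.
Jul 22, 2007 falls on a Sunday. The rules make no weekend/holiday allowance, so it remains Jul 22, 2007.
Add the 60 calendar-day extension to Jul 22, 2007: Sep 20, 2007.
No adjustment is made for weekends or holidays, so Sep 20, 2007 stands.
Applying the 10-business-day extension: 10 business days after Sep 20, 2007 is Oct 4, 2007.
No adjustment is made for weekends or holidays, so Oct 4, 2007 stands.
Deadline: Oct 4, 2007.

Oct 4, 2007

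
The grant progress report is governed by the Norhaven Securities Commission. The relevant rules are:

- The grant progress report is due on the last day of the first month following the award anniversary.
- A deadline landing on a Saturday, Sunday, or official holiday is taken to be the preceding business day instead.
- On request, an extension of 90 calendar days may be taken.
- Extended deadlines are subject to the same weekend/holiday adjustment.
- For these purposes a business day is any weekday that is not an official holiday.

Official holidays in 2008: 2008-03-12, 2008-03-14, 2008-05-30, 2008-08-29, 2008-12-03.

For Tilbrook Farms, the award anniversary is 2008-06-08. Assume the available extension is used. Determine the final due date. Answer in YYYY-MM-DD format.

2008-10-29

The first month after 2008-06-08 is July 2008, whose last day is 2008-07-31.
Since 2008-07-31 is a Thursday and not a holiday, the date is unchanged.
Add the 90 calendar-day extension to 2008-07-31: 2008-10-29.
2008-10-29 falls on a Wednesday, which is a business day, so no adjustment is needed.
Deadline: 2008-10-29.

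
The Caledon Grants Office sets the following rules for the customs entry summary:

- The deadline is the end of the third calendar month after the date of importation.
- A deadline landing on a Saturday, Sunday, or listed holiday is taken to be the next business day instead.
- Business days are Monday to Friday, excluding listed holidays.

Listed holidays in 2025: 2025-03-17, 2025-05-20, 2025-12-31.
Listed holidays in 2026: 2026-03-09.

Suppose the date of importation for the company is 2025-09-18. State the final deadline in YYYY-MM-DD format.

2026-01-01

3 months after 2025-09-18 is December 2025; that month ends on 2025-12-31.
Because 2025-12-31 is a listed holiday, the deadline becomes 2026-01-01 (Thursday).
Final deadline: 2026-01-01.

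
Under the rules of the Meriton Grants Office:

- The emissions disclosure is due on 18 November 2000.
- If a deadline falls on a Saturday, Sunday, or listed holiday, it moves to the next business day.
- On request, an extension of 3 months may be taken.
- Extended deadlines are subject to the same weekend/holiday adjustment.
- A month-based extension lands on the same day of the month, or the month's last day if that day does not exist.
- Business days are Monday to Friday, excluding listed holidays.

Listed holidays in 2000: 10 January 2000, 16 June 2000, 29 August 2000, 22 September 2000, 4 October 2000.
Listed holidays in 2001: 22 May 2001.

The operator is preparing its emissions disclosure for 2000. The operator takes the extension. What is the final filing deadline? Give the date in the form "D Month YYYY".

The stated deadline is 18 November 2000.
Because 18 November 2000 is a Saturday, the deadline becomes 20 November 2000 (Monday).
Applying the 3 months extension: 3 months after 20 November 2000 is 20 February 2001.
20 February 2001 is a Tuesday and not a listed holiday, so it stands.
Final deadline: 20 February 2001.

20 February 2001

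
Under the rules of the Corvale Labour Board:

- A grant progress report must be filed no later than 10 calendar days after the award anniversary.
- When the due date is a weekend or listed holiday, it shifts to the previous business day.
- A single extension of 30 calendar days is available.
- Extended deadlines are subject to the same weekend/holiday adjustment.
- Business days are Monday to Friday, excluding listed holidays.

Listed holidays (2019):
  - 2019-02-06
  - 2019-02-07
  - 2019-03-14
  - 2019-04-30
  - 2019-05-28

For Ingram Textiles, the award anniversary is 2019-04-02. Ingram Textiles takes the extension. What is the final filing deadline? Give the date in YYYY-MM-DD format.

Adding 10 calendar days to 2019-04-02 gives 2019-04-12.
Since 2019-04-12 is a Friday and not a holiday, the date is unchanged.
The 30-calendar-day extension moves the deadline from 2019-04-12 to 2019-05-12.
2019-05-12 falls on a Sunday. Rolling to the preceding business day gives 2019-05-10, a Friday.
The final due date is 2019-05-10.

2019-05-10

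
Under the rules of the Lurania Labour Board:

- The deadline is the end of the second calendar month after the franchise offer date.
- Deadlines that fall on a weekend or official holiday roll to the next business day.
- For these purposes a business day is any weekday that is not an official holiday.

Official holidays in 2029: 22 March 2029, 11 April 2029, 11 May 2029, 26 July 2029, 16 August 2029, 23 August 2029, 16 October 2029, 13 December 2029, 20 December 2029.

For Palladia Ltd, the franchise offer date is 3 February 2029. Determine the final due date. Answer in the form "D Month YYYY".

30 April 2029

The second month after 3 February 2029 is April 2029, whose last day is 30 April 2029.
30 April 2029 is a Monday and not a listed holiday, so it stands.
Deadline: 30 April 2029.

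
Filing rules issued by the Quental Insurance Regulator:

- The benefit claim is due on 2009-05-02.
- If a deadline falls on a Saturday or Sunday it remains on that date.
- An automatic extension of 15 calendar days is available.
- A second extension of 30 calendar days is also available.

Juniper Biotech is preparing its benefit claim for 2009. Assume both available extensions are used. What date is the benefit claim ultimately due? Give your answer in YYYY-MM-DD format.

2009-06-16

The stated deadline is 2009-05-02.
2009-05-02 falls on a Saturday. The rules make no weekend/holiday allowance, so it remains 2009-05-02.
With the 15-day extension, 2009-05-02 becomes 2009-05-17.
2009-05-17 falls on a Sunday. The rules make no weekend/holiday allowance, so it remains 2009-05-17.
Add the 30 calendar-day extension to 2009-05-17: 2009-06-16.
No adjustment is made for weekends or holidays, so 2009-06-16 stands.
Final deadline: 2009-06-16.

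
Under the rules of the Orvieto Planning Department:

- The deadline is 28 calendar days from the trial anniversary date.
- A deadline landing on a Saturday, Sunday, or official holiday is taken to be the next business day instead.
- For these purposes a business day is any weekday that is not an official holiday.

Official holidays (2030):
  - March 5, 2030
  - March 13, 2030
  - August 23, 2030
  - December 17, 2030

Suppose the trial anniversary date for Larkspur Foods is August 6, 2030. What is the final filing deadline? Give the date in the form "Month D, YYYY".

Adding 28 calendar days to August 6, 2030 gives September 3, 2030.
September 3, 2030 falls on a Tuesday, which is a business day, so no adjustment is needed.
The final due date is September 3, 2030.

September 3, 2030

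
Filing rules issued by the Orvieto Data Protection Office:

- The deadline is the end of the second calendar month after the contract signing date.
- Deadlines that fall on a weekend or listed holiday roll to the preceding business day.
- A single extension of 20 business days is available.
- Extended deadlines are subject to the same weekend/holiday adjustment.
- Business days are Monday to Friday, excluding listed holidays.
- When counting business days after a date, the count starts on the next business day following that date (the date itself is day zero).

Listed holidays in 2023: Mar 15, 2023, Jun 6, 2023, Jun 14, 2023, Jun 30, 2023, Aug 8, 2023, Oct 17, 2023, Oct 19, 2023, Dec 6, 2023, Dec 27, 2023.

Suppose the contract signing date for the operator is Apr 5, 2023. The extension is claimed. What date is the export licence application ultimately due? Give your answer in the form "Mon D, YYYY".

2 months after Apr 5, 2023 is June 2023; that month ends on Jun 30, 2023.
Jun 30, 2023 is a listed holiday, so it moves to the preceding business day, Jun 29, 2023 (Thursday).
Applying the 20-business-day extension: 20 business days after Jun 29, 2023 is Jul 28, 2023.
Since Jul 28, 2023 is a Friday and not a holiday, the date is unchanged.
So the filing is due Jul 28, 2023.

Jul 28, 2023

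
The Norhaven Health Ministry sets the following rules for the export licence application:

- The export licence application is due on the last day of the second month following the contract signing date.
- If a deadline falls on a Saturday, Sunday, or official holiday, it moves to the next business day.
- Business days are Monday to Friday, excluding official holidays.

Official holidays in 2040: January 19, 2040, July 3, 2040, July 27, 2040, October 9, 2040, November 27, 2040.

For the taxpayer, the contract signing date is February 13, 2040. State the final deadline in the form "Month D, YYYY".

April 30, 2040

2 months after February 13, 2040 is April 2040; that month ends on April 30, 2040.
April 30, 2040 is a Monday and not a listed holiday, so it stands.
Final deadline: April 30, 2040.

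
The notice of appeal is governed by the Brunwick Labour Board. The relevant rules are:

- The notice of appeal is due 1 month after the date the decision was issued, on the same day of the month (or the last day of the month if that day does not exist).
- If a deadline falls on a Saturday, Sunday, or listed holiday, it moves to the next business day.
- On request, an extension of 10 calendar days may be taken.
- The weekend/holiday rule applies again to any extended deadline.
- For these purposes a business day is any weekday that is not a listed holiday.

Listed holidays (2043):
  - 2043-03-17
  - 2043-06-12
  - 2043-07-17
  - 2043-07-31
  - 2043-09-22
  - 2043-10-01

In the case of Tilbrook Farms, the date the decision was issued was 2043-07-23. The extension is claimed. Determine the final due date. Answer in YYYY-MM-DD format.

2043-09-03

1 month after 2043-07-23, on the same day of the month, is 2043-08-23.
2043-08-23 is a Sunday; the next business day is 2043-08-24 (Monday).
Add the 10 calendar-day extension to 2043-08-24: 2043-09-03.
2043-09-03 (Thursday) is already a business day.
Deadline: 2043-09-03.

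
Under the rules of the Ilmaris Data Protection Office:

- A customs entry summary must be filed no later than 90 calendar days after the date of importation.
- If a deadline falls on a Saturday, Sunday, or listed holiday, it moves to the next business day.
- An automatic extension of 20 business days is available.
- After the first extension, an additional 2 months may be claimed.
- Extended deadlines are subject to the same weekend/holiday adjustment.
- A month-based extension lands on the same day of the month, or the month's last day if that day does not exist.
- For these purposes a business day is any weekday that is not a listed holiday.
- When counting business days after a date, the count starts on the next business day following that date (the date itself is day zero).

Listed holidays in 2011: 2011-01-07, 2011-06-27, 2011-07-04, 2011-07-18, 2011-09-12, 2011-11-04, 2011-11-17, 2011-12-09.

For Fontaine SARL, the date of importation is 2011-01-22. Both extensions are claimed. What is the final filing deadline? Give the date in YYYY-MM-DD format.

Trigger date 2011-01-22 + 90 calendar days = 2011-04-22.
2011-04-22 falls on a Friday, which is a business day, so no adjustment is needed.
Applying the 20-business-day extension: 20 business days after 2011-04-22 is 2011-05-20.
2011-05-20 is a Friday and not a listed holiday, so it stands.
Applying the 2 months extension: 2 months after 2011-05-20 is 2011-07-20.
2011-07-20 (Wednesday) is already a business day.
Deadline: 2011-07-20.

2011-07-20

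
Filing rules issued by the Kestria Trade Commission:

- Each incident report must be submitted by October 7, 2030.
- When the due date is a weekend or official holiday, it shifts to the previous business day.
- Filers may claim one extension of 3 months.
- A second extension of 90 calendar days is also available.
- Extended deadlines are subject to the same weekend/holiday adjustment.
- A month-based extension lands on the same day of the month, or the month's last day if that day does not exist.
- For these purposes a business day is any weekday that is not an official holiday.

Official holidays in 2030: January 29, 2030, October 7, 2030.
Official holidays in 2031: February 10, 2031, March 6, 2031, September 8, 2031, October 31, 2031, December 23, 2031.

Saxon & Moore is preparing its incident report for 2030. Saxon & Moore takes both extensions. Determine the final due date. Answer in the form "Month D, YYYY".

The stated deadline is October 7, 2030.
Because October 7, 2030 is a listed holiday, the deadline becomes October 4, 2030 (Friday).
Applying the 3 months extension: 3 months after October 4, 2030 is January 4, 2031.
Because January 4, 2031 is a Saturday, the deadline becomes January 3, 2031 (Friday).
The 90-calendar-day extension moves the deadline from January 3, 2031 to April 3, 2031.
April 3, 2031 (Thursday) is already a business day.
So the filing is due April 3, 2031.

April 3, 2031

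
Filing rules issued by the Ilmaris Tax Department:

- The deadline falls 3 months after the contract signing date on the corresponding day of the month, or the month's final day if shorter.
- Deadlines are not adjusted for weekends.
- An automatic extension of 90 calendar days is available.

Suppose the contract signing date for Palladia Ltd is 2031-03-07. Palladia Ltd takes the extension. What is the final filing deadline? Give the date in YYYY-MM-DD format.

Moving 3 months forward from 2031-03-07 on the corresponding day gives 2031-06-07.
2031-06-07 falls on a Saturday. The rules make no weekend/holiday allowance, so it remains 2031-06-07.
The 90-calendar-day extension moves the deadline from 2031-06-07 to 2031-09-05.
2031-09-05 falls on a Friday. The rules make no weekend/holiday allowance, so it remains 2031-09-05.
Deadline: 2031-09-05.

2031-09-05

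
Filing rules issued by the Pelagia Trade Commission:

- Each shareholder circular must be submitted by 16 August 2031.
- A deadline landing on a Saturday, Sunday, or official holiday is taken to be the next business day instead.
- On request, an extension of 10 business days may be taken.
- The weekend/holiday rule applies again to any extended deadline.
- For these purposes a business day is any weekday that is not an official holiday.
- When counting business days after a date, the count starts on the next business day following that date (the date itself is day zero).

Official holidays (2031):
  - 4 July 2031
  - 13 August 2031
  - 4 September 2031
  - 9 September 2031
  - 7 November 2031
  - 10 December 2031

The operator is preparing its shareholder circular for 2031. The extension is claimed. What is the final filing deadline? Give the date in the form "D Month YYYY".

The stated deadline is 16 August 2031.
Because 16 August 2031 is a Saturday, the deadline becomes 18 August 2031 (Monday).
Applying the 10-business-day extension: 10 business days after 18 August 2031 is 1 September 2031.
Since 1 September 2031 is a Monday and not a holiday, the date is unchanged.
So the filing is due 1 September 2031.

1 September 2031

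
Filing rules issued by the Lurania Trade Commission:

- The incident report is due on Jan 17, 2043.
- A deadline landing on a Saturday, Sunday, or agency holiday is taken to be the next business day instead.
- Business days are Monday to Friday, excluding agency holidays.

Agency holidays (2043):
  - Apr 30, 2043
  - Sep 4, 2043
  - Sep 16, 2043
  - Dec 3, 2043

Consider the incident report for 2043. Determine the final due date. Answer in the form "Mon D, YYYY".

Jan 19, 2043

The stated deadline is Jan 17, 2043.
Jan 17, 2043 is a Saturday, so it moves to the next business day, Jan 19, 2043 (Monday).
So the filing is due Jan 19, 2043.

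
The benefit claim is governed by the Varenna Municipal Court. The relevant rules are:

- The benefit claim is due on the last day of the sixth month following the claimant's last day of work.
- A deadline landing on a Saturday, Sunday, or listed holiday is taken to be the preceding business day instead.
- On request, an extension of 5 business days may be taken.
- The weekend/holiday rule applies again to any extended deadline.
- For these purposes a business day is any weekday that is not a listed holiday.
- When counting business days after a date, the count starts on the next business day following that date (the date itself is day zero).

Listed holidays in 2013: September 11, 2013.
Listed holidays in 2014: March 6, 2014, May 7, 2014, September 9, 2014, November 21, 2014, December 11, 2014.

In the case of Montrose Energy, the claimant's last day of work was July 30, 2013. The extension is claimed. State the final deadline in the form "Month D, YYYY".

February 7, 2014

6 months after July 30, 2013 is January 2014; that month ends on January 31, 2014.
January 31, 2014 is a Friday and not a listed holiday, so it stands.
Applying the 5-business-day extension: 5 business days after January 31, 2014 is February 7, 2014.
Since February 7, 2014 is a Friday and not a holiday, the date is unchanged.
Final deadline: February 7, 2014.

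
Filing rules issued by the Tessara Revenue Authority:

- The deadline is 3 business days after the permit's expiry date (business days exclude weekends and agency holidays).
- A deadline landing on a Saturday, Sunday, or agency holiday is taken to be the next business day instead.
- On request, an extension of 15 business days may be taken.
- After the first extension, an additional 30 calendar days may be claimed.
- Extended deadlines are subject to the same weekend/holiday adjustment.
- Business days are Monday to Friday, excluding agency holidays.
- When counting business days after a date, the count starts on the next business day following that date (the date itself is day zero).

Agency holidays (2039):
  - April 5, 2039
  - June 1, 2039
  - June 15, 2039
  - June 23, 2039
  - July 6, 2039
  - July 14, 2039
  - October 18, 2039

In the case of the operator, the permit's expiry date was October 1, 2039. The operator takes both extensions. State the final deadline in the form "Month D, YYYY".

Starting the day after October 1, 2039 and counting 3 business days lands on October 5, 2039.
October 5, 2039 falls on a Wednesday, which is a business day, so no adjustment is needed.
Applying the 15-business-day extension: 15 business days after October 5, 2039 is October 27, 2039.
Since October 27, 2039 is a Thursday and not a holiday, the date is unchanged.
The 30-calendar-day extension moves the deadline from October 27, 2039 to November 26, 2039.
November 26, 2039 falls on a Saturday. Rolling to the next business day gives November 28, 2039, a Monday.
Deadline: November 28, 2039.

November 28, 2039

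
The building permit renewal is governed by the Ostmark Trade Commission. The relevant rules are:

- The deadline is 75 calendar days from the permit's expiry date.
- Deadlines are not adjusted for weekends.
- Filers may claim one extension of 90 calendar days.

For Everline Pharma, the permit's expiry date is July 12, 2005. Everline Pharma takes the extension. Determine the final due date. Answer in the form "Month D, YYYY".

75 calendar days after July 12, 2005 is September 25, 2005.
September 25, 2005 falls on a Sunday. The rules make no weekend/holiday allowance, so it remains September 25, 2005.
The 90-calendar-day extension moves the deadline from September 25, 2005 to December 24, 2005.
No adjustment is made for weekends or holidays, so December 24, 2005 stands.
The final due date is December 24, 2005.

December 24, 2005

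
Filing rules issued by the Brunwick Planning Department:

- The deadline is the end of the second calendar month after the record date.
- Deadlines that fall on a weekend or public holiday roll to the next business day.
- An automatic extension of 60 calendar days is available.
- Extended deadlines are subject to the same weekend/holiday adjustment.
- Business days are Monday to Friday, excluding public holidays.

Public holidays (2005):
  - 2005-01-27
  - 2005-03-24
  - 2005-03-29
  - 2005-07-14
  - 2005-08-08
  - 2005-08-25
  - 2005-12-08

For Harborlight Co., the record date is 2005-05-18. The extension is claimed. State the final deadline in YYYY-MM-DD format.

2 months after 2005-05-18 is July 2005; that month ends on 2005-07-31.
2005-07-31 is a Sunday; the next business day is 2005-08-01 (Monday).
With the 60-day extension, 2005-08-01 becomes 2005-09-30.
Since 2005-09-30 is a Friday and not a holiday, the date is unchanged.
So the filing is due 2005-09-30.

2005-09-30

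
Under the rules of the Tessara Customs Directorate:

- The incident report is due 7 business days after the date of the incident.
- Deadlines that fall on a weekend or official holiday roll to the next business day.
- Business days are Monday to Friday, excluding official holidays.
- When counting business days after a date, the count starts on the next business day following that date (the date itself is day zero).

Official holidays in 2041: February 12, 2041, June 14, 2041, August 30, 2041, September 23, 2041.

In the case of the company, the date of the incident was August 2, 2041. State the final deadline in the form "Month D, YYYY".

August 13, 2041

Counting 7 business days after August 2, 2041 (skipping weekends and listed holidays) reaches August 13, 2041.
August 13, 2041 (Tuesday) is already a business day.
The final due date is August 13, 2041.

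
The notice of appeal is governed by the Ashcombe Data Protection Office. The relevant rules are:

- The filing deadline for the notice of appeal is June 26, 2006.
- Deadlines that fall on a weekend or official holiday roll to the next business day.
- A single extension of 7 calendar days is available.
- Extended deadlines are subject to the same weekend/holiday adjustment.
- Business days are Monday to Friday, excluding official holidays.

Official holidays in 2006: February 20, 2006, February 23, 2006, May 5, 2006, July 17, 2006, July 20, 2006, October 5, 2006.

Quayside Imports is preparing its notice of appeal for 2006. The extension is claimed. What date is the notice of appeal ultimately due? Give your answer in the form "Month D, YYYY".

Start from the fixed due date, June 26, 2006.
June 26, 2006 is a Monday and not a listed holiday, so it stands.
Add the 7 calendar-day extension to June 26, 2006: July 3, 2006.
July 3, 2006 is a Monday and not a listed holiday, so it stands.
So the filing is due July 3, 2006.

July 3, 2006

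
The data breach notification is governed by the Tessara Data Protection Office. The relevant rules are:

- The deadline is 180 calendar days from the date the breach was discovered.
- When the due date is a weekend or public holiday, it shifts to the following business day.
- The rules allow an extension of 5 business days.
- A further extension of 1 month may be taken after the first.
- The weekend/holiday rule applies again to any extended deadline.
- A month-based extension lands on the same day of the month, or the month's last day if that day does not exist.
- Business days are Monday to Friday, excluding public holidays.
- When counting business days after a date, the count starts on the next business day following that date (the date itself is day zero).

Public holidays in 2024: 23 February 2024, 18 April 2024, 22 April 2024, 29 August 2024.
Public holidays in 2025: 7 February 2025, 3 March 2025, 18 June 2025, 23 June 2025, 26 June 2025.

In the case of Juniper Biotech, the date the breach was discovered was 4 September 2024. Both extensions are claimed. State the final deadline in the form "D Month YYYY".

Adding 180 calendar days to 4 September 2024 gives 3 March 2025.
Because 3 March 2025 is a listed holiday, the deadline becomes 4 March 2025 (Tuesday).
Counting 5 further business days from 4 March 2025 reaches 11 March 2025.
11 March 2025 falls on a Tuesday, which is a business day, so no adjustment is needed.
Applying the 1 month extension: 1 month after 11 March 2025 is 11 April 2025.
11 April 2025 falls on a Friday, which is a business day, so no adjustment is needed.
Deadline: 11 April 2025.

11 April 2025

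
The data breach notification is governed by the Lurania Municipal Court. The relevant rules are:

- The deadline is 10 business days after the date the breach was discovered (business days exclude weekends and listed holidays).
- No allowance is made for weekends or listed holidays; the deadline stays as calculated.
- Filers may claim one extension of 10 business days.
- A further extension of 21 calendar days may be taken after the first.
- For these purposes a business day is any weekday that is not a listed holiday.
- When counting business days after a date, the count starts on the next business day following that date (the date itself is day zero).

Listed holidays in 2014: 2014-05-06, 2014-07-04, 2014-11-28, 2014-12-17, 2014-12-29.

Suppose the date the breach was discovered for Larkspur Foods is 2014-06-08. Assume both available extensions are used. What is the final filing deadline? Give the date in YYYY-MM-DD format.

10 business days after 2014-06-08, excluding weekends and holidays, is 2014-06-20.
No adjustment is made for weekends or holidays, so 2014-06-20 stands.
The 10-business-day extension runs from 2014-06-20 to 2014-07-07.
2014-07-07 falls on a Monday. The rules make no weekend/holiday allowance, so it remains 2014-07-07.
Add the 21 calendar-day extension to 2014-07-07: 2014-07-28.
2014-07-28 is a Monday; no weekend or holiday adjustment applies.
The final due date is 2014-07-28.

2014-07-28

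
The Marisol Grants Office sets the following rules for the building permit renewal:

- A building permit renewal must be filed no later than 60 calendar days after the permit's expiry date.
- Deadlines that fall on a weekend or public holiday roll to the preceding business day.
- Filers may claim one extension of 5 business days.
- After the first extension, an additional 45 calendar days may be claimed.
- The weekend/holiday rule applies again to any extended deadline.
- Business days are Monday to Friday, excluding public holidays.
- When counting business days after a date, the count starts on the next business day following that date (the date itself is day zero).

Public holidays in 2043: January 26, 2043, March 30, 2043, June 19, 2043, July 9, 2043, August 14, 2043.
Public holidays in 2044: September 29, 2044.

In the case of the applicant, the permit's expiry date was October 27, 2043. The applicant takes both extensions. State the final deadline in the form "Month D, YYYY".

From October 27, 2043, 60 calendar days later is December 26, 2043.
December 26, 2043 falls on a Saturday. Rolling to the preceding business day gives December 25, 2043, a Friday.
Counting 5 further business days from December 25, 2043 reaches January 1, 2044.
January 1, 2044 is a Friday and not a listed holiday, so it stands.
The 45-calendar-day extension moves the deadline from January 1, 2044 to February 15, 2044.
Since February 15, 2044 is a Monday and not a holiday, the date is unchanged.
So the filing is due February 15, 2044.

February 15, 2044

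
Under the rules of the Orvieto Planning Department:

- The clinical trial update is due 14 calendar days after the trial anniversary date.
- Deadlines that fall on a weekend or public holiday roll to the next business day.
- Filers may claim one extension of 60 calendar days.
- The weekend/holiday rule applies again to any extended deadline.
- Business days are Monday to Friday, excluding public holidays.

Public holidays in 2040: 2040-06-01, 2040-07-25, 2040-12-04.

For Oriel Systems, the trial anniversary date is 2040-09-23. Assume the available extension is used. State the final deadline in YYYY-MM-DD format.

From 2040-09-23, 14 calendar days later is 2040-10-07.
2040-10-07 falls on a Sunday. Rolling to the next business day gives 2040-10-08, a Monday.
With the 60-day extension, 2040-10-08 becomes 2040-12-07.
2040-12-07 is a Friday and not a listed holiday, so it stands.
Deadline: 2040-12-07.

2040-12-07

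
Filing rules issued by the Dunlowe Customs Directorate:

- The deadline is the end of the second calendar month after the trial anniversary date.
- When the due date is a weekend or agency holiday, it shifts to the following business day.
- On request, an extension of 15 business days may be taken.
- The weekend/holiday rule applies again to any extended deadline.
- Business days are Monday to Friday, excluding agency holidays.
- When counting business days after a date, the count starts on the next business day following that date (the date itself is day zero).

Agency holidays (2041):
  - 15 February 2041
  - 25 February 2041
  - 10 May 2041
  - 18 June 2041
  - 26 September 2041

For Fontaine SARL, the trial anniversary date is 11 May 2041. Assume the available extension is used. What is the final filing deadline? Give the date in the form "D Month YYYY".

21 August 2041

2 months after 11 May 2041 is July 2041; that month ends on 31 July 2041.
Since 31 July 2041 is a Wednesday and not a holiday, the date is unchanged.
The 15-business-day extension runs from 31 July 2041 to 21 August 2041.
21 August 2041 (Wednesday) is already a business day.
The final due date is 21 August 2041.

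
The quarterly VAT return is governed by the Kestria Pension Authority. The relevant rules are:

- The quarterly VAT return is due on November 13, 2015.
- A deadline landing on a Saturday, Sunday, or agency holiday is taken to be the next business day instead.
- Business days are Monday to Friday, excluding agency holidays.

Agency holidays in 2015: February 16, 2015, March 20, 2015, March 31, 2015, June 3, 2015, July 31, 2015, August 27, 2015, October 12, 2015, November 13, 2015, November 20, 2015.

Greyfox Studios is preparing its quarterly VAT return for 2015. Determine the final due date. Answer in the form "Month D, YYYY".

The statutory due date is November 13, 2015.
November 13, 2015 is a listed holiday, so it moves to the next business day, November 16, 2015 (Monday).
The final due date is November 16, 2015.

November 16, 2015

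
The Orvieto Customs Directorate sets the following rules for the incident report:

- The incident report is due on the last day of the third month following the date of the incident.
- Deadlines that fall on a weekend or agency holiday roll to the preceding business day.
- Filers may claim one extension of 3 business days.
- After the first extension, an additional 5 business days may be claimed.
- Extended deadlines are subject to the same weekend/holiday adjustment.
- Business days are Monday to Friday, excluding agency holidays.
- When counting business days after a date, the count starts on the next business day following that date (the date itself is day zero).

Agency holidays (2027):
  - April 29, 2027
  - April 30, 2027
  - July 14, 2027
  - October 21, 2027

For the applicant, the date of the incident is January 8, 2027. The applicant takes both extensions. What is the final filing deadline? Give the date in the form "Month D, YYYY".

May 12, 2027

3 months after January 8, 2027 is April 2027; that month ends on April 30, 2027.
April 30, 2027 is a listed holiday; the preceding business day is April 28, 2027 (Wednesday).
Applying the 3-business-day extension: 3 business days after April 28, 2027 is May 5, 2027.
Since May 5, 2027 is a Wednesday and not a holiday, the date is unchanged.
Counting 5 further business days from May 5, 2027 reaches May 12, 2027.
Since May 12, 2027 is a Wednesday and not a holiday, the date is unchanged.
Final deadline: May 12, 2027.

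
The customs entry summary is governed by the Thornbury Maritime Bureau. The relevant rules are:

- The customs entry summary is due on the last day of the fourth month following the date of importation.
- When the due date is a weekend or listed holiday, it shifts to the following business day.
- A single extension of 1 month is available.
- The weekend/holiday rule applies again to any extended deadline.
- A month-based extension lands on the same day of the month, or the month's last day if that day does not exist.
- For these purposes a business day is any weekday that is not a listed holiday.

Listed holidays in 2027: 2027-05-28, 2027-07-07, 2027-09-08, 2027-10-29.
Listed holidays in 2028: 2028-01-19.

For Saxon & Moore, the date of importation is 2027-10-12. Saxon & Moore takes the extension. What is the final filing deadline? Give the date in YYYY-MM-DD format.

2028-03-29

4 months after 2027-10-12 falls in February 2028; the last day of that month is 2028-02-29.
2028-02-29 is a Tuesday and not a listed holiday, so it stands.
Applying the 1 month extension: 1 month after 2028-02-29 is 2028-03-29.
Since 2028-03-29 is a Wednesday and not a holiday, the date is unchanged.
Deadline: 2028-03-29.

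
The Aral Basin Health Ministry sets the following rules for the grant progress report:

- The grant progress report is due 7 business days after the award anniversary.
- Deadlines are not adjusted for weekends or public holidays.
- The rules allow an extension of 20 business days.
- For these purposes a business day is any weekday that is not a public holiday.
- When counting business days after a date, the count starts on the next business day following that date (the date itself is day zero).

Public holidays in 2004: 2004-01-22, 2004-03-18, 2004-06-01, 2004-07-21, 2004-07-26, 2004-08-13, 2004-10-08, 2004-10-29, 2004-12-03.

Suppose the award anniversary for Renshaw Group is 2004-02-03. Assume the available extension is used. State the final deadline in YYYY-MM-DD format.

2004-03-11

Counting 7 business days after 2004-02-03 (skipping weekends and listed holidays) reaches 2004-02-12.
2004-02-12 is a Thursday; no weekend or holiday adjustment applies.
Counting 20 further business days from 2004-02-12 reaches 2004-03-11.
2004-03-11 falls on a Thursday. The rules make no weekend/holiday allowance, so it remains 2004-03-11.
So the filing is due 2004-03-11.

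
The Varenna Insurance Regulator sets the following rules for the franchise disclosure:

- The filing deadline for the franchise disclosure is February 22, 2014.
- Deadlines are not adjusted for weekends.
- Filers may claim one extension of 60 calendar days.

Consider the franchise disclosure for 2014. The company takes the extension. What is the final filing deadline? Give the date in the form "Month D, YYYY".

April 23, 2014

Start from the fixed due date, February 22, 2014.
February 22, 2014 is a Saturday; no weekend or holiday adjustment applies.
With the 60-day extension, February 22, 2014 becomes April 23, 2014.
April 23, 2014 falls on a Wednesday. The rules make no weekend/holiday allowance, so it remains April 23, 2014.
Deadline: April 23, 2014.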